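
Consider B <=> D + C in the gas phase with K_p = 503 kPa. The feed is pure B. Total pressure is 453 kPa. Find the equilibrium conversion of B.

Let X = conversion of B (basis 1 mol B); extent of reaction ξ = X.
Species balance: n_B = 1 − X; n_D = X; n_C = X.
Summing: n_T = 1 + X.
Mole fractions y_i = n_i/n_T; K_p = p_D p_C / (p_B) with p_i = y_i·P.
This yields a degree-2 equation in X; solving on (0,1), X = 0.725.

X = 0.725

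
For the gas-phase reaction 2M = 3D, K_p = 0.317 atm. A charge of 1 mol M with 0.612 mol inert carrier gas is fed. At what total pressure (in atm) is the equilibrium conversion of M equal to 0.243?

Basis: 1 mol M initially; let X = conversion of M. Extent ξ = 0.5X.
Mole table: n_M = 1 − X; n_D = 1.5X; n_I = 0.612 (inert).
n_T = Σnᵢ = 1.61 + 0.5X.
K_p = p_D^3 / (p_M^2) with p_i = (n_i/n_T)·P.
At X = 0.243: the mole-fraction product g(X) = Π y_i^ν_i = 0.04875. Since K_p = g(X)·P^{1}, P = (K_p/g)^(1/1) = (0.317/0.04875)^(1/1) = 6.5 atm.

P = 6.5 atm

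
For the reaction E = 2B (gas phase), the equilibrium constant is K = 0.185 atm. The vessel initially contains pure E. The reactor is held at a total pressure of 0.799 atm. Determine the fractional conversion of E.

X = 0.234

Take 1 mol E as basis and let X be its fractional conversion, so ξ = X.
At extent ξ: n_E = 1 − X; n_B = 2X.
Summing: n_T = 1 + X.
y_i = n_i/n_T, p_i = y_i·P. K = p_B^2 / (p_E).
Setting this equal to 0.185 atm and taking the physical root (0 < X < 1) gives X = 0.234.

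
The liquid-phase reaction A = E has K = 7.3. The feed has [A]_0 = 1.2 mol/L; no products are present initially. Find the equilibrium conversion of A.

Let X = conversion of A; extent ξ = 1.2·X mol/L.
Concentrations: [A] = 1.2 − 1.2X; [E] = 1.2X.
K = [E] / ([A]).
Setting equal to 7.3 and solving for X on (0,1) gives X = 0.880.

X = 0.880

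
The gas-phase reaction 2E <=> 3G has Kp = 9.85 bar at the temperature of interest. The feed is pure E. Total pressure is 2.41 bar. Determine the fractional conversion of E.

Basis: 1 mol E initially; let X = conversion of E. Extent ξ = 0.5X.
At extent ξ: n_E = 1 − X; n_G = 1.5X.
n_T = Σnᵢ = 1 + 0.5X.
Mole fractions y_i = n_i/n_T; Kp = p_G^3 / (p_E^2) with p_i = y_i·P.
This yields a degree-3 equation in X; solving on (0,1), X = 0.616.

X = 0.616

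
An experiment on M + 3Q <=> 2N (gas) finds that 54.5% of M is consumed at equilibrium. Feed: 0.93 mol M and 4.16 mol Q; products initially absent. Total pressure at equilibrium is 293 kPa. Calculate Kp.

Kp = 2.56e-05 kPa^-2

Take 0.93 mol M as basis and let X be its fractional conversion, so ξ = 0.93X.
Moles: n_M = 0.93 − 0.93X; n_Q = 4.16 − 2.79X; n_N = 1.86X.
Total moles n_T = 5.09 − 1.86X.
At X = 0.545: n_M = 0.423, n_Q = 2.64, n_N = 1.01, n_T = 4.08.
p_i = (n_i/n_T)·P. Kp = p_N^2 / (p_M p_Q^3) = 2.56e-05 kPa^-2.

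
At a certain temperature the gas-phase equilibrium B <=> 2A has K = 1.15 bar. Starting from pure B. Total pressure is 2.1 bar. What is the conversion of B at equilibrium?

Take 1 mol B as basis and let X be its fractional conversion, so ξ = X.
Moles: n_B = 1 − X; n_A = 2X.
n_T = Σnᵢ = 1 + X.
y_i = n_i/n_T, p_i = y_i·P. K = p_A^2 / (p_B).
This yields a degree-2 equation in X; solving on (0,1), X = 0.347.

X = 0.347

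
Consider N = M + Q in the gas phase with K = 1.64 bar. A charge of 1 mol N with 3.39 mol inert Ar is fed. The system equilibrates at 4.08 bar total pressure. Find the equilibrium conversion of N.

X = 0.737

Take 1 mol N as basis and let X be its fractional conversion, so ξ = X.
Moles: n_N = 1 − X; n_M = X; n_Q = X; n_I = 3.39 (inert).
Total moles n_T = 4.39 + X.
y_i = n_i/n_T, p_i = y_i·P. K = p_M p_Q / (p_N).
This yields a degree-2 equation in X; solving on (0,1), X = 0.737.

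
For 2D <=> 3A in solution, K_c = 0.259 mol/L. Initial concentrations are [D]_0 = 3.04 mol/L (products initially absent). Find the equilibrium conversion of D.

Let X = conversion of D; extent ξ = 3.04X/2 mol/L.
Concentrations: [D] = 3.04 − 3.04X; [A] = 4.56X.
K_c = [A]^3 / ([D]^2).
Solving K_c = 0.259 for X ∈ (0,1): X = 0.244.

X = 0.244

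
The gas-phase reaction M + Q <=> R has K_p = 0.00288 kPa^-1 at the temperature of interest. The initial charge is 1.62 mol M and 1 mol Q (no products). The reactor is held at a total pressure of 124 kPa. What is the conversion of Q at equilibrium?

X = 0.174

Basis: 1 mol Q initially; let X = conversion of Q. Extent ξ = X.
At extent ξ: n_M = 1.62 − X; n_Q = 1 − X; n_R = X.
Summing: n_T = 2.62 − X.
With p_i = (n_i/n_T)P, K_p = p_R / (p_M p_Q).
Setting this equal to 0.00288 kPa^-1 and taking the physical root (0 < X < 1) gives X = 0.174.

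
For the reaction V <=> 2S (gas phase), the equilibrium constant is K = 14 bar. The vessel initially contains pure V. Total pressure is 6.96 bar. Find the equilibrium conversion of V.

Take 1 mol V as basis and let X be its fractional conversion, so ξ = X.
Moles: n_V = 1 − X; n_S = 2X.
Summing: n_T = 1 + X.
With p_i = (n_i/n_T)P, K = p_S^2 / (p_V).
This yields a degree-2 equation in X; solving on (0,1), X = 0.578.

X = 0.578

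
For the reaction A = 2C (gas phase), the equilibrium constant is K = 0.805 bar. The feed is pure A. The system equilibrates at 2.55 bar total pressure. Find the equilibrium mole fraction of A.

y_A = 0.574

Take 1 mol A as basis and let X be its fractional conversion, so ξ = X.
Moles: n_A = 1 − X; n_C = 2X.
Summing: n_T = 1 + X.
With p_i = (n_i/n_T)P, K = p_C^2 / (p_A).
Setting this equal to 0.805 bar and taking the physical root (0 < X < 1) gives X = 0.270.
Then n_A = 0.73, n_T = 1.27, so y_A = 0.574.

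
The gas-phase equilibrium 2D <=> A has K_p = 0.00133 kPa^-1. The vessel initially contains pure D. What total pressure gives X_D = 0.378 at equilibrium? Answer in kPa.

Basis: 1 mol D initially; let X = conversion of D. Extent ξ = 0.5X.
Moles: n_D = 1 − X; n_A = 0.5X.
n_T = Σnᵢ = 1 − 0.5X.
K_p = p_A / (p_D^2) with p_i = (n_i/n_T)·P.
At X = 0.378: the mole-fraction product g(X) = Π y_i^ν_i = 0.3962. Since K_p = g(X)·P^{-1}, P = (g/K_p)^(1/1) = (0.3962/0.00133)^(1/1) = 298 kPa.

P = 298 kPa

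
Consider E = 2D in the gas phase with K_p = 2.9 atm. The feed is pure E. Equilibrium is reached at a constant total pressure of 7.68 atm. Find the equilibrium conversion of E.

X = 0.294

Take 1 mol E as basis and let X be its fractional conversion, so ξ = X.
At extent ξ: n_E = 1 − X; n_D = 2X.
n_T = Σnᵢ = 1 + X.
y_i = n_i/n_T, p_i = y_i·P. K_p = p_D^2 / (p_E).
Equating to 2.9 atm and solving on 0 < X < 1: X = 0.294.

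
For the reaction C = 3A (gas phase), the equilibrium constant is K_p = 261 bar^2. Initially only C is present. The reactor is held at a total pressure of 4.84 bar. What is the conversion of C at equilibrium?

Take 1 mol C as basis and let X be its fractional conversion, so ξ = X.
Species balance: n_C = 1 − X; n_A = 3X.
n_T = Σnᵢ = 1 + 2X.
y_i = n_i/n_T, p_i = y_i·P. K_p = p_A^3 / (p_C).
This yields a degree-3 equation in X; solving on (0,1), X = 0.812.

X = 0.812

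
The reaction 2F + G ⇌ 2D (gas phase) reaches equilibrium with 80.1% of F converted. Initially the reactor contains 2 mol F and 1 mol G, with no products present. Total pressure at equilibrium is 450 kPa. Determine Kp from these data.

Take 2 mol F as basis and let X be its fractional conversion, so ξ = X.
Mole table: n_F = 2 − 2X; n_G = 1 − X; n_D = 2X.
Total moles n_T = 3 − X.
At X = 0.801: n_F = 0.398, n_G = 0.199, n_D = 1.6, n_T = 2.2.
p_i = (n_i/n_T)·P. Kp = p_D^2 / (p_F^2 p_G) = 0.398 kPa^-1.

Kp = 0.398 kPa^-1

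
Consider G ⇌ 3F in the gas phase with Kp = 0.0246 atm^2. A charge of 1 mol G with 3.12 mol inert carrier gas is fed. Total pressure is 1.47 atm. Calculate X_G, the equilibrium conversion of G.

X = 0.191

Basis: 1 mol G initially; let X = conversion of G. Extent ξ = X.
Mole table: n_G = 1 − X; n_F = 3X; n_I = 3.12 (inert).
Summing: n_T = 4.12 + 2X.
With p_i = (n_i/n_T)P, Kp = p_F^3 / (p_G).
Substituting and setting equal to 0.0246 atm^2 gives a polynomial in X; the root in (0,1) is X = 0.191.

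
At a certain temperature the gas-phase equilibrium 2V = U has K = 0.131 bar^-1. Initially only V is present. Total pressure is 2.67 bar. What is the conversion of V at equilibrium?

X = 0.354

Let X = conversion of V (basis 1 mol V); extent of reaction ξ = 0.5X.
Species balance: n_V = 1 − X; n_U = 0.5X.
Total moles n_T = 1 − 0.5X.
Mole fractions y_i = n_i/n_T; K = p_U / (p_V^2) with p_i = y_i·P.
Substituting and setting equal to 0.131 bar^-1 gives a polynomial in X; the root in (0,1) is X = 0.354.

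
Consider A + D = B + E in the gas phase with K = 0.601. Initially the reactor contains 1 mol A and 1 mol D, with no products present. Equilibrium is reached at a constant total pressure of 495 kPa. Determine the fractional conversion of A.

Basis: 1 mol A initially; let X = conversion of A. Extent ξ = X.
Species balance: n_A = 1 − X; n_D = 1 − X; n_B = X; n_E = X.
Since Δν = 0, n_T = 2 throughout.
Mole fractions y_i = n_i/n_T; K = p_B p_E / (p_A p_D) with p_i = y_i·P.
Substituting and setting equal to 0.601 gives a polynomial in X; the root in (0,1) is X = 0.437.

X = 0.437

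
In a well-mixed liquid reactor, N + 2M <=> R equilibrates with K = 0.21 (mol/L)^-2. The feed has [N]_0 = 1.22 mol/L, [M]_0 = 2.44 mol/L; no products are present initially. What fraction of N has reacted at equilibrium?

Let X = conversion of N; extent ξ = 1.22·X mol/L.
Concentrations: [N] = 1.22 − 1.22X; [M] = 2.44 − 2.44X; [R] = 1.22X.
K = [R] / ([N] [M]^2).
Solving K = 0.21 for X ∈ (0,1): X = 0.347.

X = 0.347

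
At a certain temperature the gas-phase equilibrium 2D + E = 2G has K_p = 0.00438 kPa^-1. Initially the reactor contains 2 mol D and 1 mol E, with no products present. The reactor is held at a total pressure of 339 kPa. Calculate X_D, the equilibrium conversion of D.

X = 0.373

Take 2 mol D as basis and let X be its fractional conversion, so ξ = X.
Species balance: n_D = 2 − 2X; n_E = 1 − X; n_G = 2X.
Total moles n_T = 3 − X.
Mole fractions y_i = n_i/n_T; K_p = p_G^2 / (p_D^2 p_E) with p_i = y_i·P.
Equating to 0.00438 kPa^-1 and solving on 0 < X < 1: X = 0.373.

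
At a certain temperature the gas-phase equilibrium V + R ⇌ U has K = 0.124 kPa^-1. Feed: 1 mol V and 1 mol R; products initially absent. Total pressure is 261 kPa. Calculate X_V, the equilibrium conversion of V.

X = 0.827

Let X = conversion of V (basis 1 mol V); extent of reaction ξ = X.
Mole table: n_V = 1 − X; n_R = 1 − X; n_U = X.
n_T = Σnᵢ = 2 − X.
With p_i = (n_i/n_T)P, K = p_U / (p_V p_R).
Equating to 0.124 kPa^-1 and solving on 0 < X < 1: X = 0.827.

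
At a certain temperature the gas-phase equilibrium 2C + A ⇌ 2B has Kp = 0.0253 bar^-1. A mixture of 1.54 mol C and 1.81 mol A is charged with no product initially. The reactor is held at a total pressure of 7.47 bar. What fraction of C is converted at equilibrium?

X = 0.238

Take 1.54 mol C as basis and let X be its fractional conversion, so ξ = 0.77X.
Mole table: n_C = 1.54 − 1.54X; n_A = 1.81 − 0.77X; n_B = 1.54X.
Summing: n_T = 3.35 − 0.77X.
Mole fractions y_i = n_i/n_T; Kp = p_B^2 / (p_C^2 p_A) with p_i = y_i·P.
Equating to 0.0253 bar^-1 and solving on 0 < X < 1: X = 0.238.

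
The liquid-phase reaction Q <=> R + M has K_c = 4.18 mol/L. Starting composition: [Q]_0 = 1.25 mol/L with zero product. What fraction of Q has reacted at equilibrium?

X = 0.806

Let X = conversion of Q; extent ξ = 1.25·X mol/L.
Concentrations: [Q] = 1.25 − 1.25X; [R] = 1.25X; [M] = 1.25X.
K_c = [R] [M] / ([Q]).
This equals 4.18 at X = 0.806 (the root in 0 < X < 1).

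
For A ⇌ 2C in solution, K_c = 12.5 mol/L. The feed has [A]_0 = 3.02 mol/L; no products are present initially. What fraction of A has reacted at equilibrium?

Let X = conversion of A; extent ξ = 3.02·X mol/L.
Concentrations: [A] = 3.02 − 3.02X; [C] = 6.04X.
K_c = [C]^2 / ([A]).
Solving K_c = 12.5 for X ∈ (0,1): X = 0.624.

X = 0.624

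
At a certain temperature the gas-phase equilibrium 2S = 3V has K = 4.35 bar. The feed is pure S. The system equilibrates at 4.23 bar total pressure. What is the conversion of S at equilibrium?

X = 0.472

Basis: 1 mol S initially; let X = conversion of S. Extent ξ = 0.5X.
Moles: n_S = 1 − X; n_V = 1.5X.
n_T = Σnᵢ = 1 + 0.5X.
Mole fractions y_i = n_i/n_T; K = p_V^3 / (p_S^2) with p_i = y_i·P.
This yields a degree-3 equation in X; solving on (0,1), X = 0.472.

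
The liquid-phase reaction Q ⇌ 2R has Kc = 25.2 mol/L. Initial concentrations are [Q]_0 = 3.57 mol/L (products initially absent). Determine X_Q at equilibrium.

X = 0.712

Let X = conversion of Q; extent ξ = 3.57·X mol/L.
Concentrations: [Q] = 3.57 − 3.57X; [R] = 7.14X.
Kc = [R]^2 / ([Q]).
Solving Kc = 25.2 for X ∈ (0,1): X = 0.712.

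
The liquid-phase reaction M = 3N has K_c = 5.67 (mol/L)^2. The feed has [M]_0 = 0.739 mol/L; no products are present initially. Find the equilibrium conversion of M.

Let X = conversion of M; extent ξ = 0.739·X mol/L.
Concentrations: [M] = 0.739 − 0.739X; [N] = 2.22X.
K_c = [N]^3 / ([M]).
Equating to 5.67 (mol/L)^2: the physical root is X = 0.555.

X = 0.555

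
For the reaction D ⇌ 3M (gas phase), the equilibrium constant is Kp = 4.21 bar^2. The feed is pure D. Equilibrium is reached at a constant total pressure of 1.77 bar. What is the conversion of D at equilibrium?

Take 1 mol D as basis and let X be its fractional conversion, so ξ = X.
Moles: n_D = 1 − X; n_M = 3X.
Summing: n_T = 1 + 2X.
With p_i = (n_i/n_T)P, Kp = p_M^3 / (p_D).
Substituting and setting equal to 4.21 bar^2 gives a polynomial in X; the root in (0,1) is X = 0.463.

X = 0.463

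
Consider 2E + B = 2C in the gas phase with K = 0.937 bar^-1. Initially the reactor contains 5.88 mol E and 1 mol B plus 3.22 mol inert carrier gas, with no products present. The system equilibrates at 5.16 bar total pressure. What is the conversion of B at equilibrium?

X = 0.763

Basis: 1 mol B initially; let X = conversion of B. Extent ξ = X.
Moles: n_E = 5.88 − 2X; n_B = 1 − X; n_C = 2X; n_I = 3.22 (inert).
n_T = Σnᵢ = 10.1 − X.
y_i = n_i/n_T, p_i = y_i·P. K = p_C^2 / (p_E^2 p_B).
Setting this equal to 0.937 bar^-1 and taking the physical root (0 < X < 1) gives X = 0.763.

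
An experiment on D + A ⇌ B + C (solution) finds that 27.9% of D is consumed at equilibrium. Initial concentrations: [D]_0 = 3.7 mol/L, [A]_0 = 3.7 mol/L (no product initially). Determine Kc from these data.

Kc = 0.15

Let X = conversion of D.
Concentrations: [D] = 3.7 − 3.7X; [A] = 3.7 − 3.7X; [B] = 3.7X; [C] = 3.7X.
At X = 0.279: [D] = 2.67, [A] = 2.67, [B] = 1.03, [C] = 1.03.
Kc = [B] [C] / ([D] [A]) = 0.15.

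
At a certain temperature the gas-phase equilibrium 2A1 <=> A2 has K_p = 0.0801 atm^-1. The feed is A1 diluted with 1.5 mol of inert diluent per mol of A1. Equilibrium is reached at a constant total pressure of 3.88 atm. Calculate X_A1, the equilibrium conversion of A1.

Take 1 mol A1 as basis and let X be its fractional conversion, so ξ = 0.5X.
Mole table: n_A1 = 1 − X; n_A2 = 0.5X; n_I = 1.5 (inert).
n_T = Σnᵢ = 2.5 − 0.5X.
Mole fractions y_i = n_i/n_T; K_p = p_A2 / (p_A1^2) with p_i = y_i·P.
This yields a degree-2 equation in X; solving on (0,1), X = 0.175.

X = 0.175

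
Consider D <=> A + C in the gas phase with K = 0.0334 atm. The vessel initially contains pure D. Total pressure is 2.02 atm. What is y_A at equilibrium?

y_A = 0.113

Basis: 1 mol D initially; let X = conversion of D. Extent ξ = X.
Moles: n_D = 1 − X; n_A = X; n_C = X.
n_T = Σnᵢ = 1 + X.
y_i = n_i/n_T, p_i = y_i·P. K = p_A p_C / (p_D).
Substituting and setting equal to 0.0334 atm gives a polynomial in X; the root in (0,1) is X = 0.128.
Then n_A = 0.128, n_T = 1.13, so y_A = 0.113.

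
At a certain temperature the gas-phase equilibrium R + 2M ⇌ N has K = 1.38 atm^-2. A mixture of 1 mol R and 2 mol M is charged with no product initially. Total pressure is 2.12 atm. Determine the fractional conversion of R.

X = 0.570

Let X = conversion of R (basis 1 mol R); extent of reaction ξ = X.
Moles: n_R = 1 − X; n_M = 2 − 2X; n_N = X.
Total moles n_T = 3 − 2X.
With p_i = (n_i/n_T)P, K = p_N / (p_R p_M^2).
This yields a degree-3 equation in X; solving on (0,1), X = 0.570.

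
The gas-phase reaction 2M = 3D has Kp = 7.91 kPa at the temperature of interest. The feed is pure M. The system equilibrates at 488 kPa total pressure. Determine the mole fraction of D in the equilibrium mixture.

y_D = 0.215

Let X = conversion of M (basis 1 mol M); extent of reaction ξ = 0.5X.
Moles: n_M = 1 − X; n_D = 1.5X.
Summing: n_T = 1 + 0.5X.
With p_i = (n_i/n_T)P, Kp = p_D^3 / (p_M^2).
This yields a degree-3 equation in X; solving on (0,1), X = 0.155.
Then n_D = 0.232, n_T = 1.08, so y_D = 0.215.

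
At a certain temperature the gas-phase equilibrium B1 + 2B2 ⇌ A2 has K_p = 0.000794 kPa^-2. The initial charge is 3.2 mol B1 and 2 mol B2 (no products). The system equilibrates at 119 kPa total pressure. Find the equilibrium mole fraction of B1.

Let X = conversion of B2 (basis 2 mol B2); extent of reaction ξ = X.
Mole table: n_B1 = 3.2 − X; n_B2 = 2 − 2X; n_A2 = X.
n_T = Σnᵢ = 5.2 − 2X.
Mole fractions y_i = n_i/n_T; K_p = p_A2 / (p_B1 p_B2^2) with p_i = y_i·P.
Setting this equal to 0.000794 kPa^-2 and taking the physical root (0 < X < 1) gives X = 0.700.
Then n_B1 = 2.5, n_T = 3.8, so y_B1 = 0.658.

y_B1 = 0.658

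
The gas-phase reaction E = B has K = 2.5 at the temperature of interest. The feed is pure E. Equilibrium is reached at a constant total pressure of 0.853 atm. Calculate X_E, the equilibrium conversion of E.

Take 1 mol E as basis and let X be its fractional conversion, so ξ = X.
Mole table: n_E = 1 − X; n_B = X.
Total moles n_T = 1 (Δν = 0, constant).
y_i = n_i/n_T, p_i = y_i·P. K = p_B / (p_E).
This yields a degree-1 equation in X; solving on (0,1), X = 0.714.

X = 0.714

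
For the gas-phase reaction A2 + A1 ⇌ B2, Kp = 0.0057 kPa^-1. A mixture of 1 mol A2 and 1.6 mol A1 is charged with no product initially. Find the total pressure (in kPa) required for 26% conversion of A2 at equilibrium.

Basis: 1 mol A2 initially; let X = conversion of A2. Extent ξ = X.
Mole table: n_A2 = 1 − X; n_A1 = 1.6 − X; n_B2 = X.
Summing: n_T = 2.6 − X.
Kp = p_B2 / (p_A2 p_A1) with p_i = (n_i/n_T)·P.
At X = 0.26: the mole-fraction product g(X) = Π y_i^ν_i = 0.6136. Since Kp = g(X)·P^{-1}, P = (g/Kp)^(1/1) = (0.6136/0.0057)^(1/1) = 108 kPa.

P = 108 kPa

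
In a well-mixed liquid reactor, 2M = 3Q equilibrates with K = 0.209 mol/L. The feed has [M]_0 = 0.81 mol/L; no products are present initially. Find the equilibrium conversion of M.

Let X = conversion of M; extent ξ = 0.81X/2 mol/L.
Concentrations: [M] = 0.81 − 0.81X; [Q] = 1.22X.
K = [Q]^3 / ([M]^2).
This equals 0.209 at X = 0.326 (the root in 0 < X < 1).

X = 0.326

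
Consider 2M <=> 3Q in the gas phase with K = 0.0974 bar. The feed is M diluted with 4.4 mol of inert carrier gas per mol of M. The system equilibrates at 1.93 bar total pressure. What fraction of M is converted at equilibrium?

Let X = conversion of M (basis 1 mol M); extent of reaction ξ = 0.5X.
Mole table: n_M = 1 − X; n_Q = 1.5X; n_I = 4.4 (inert).
Summing: n_T = 5.4 + 0.5X.
With p_i = (n_i/n_T)P, K = p_Q^3 / (p_M^2).
This yields a degree-3 equation in X; solving on (0,1), X = 0.333.

X = 0.333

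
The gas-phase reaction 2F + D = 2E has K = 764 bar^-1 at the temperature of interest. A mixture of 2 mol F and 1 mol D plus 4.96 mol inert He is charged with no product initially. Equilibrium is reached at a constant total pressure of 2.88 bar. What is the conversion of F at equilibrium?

Basis: 2 mol F initially; let X = conversion of F. Extent ξ = X.
Moles: n_F = 2 − 2X; n_D = 1 − X; n_E = 2X; n_I = 4.96 (inert).
Summing: n_T = 7.96 − X.
With p_i = (n_i/n_T)P, K = p_E^2 / (p_F^2 p_D).
This yields a degree-3 equation in X; solving on (0,1), X = 0.866.

X = 0.866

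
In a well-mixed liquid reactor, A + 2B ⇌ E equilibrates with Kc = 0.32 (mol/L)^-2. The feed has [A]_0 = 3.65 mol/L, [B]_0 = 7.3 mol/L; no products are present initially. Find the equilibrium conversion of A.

X = 0.661

Let X = conversion of A; extent ξ = 3.65·X mol/L.
Concentrations: [A] = 3.65 − 3.65X; [B] = 7.3 − 7.3X; [E] = 3.65X.
Kc = [E] / ([A] [B]^2).
Equating to 0.32 (mol/L)^-2: the physical root is X = 0.661.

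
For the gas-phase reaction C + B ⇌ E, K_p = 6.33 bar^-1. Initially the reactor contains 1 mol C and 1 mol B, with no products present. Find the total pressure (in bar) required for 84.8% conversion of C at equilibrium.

P = 6.68 bar

Let X = conversion of C (basis 1 mol C); extent of reaction ξ = X.
At extent ξ: n_C = 1 − X; n_B = 1 − X; n_E = X.
Total moles n_T = 2 − X.
K_p = p_E / (p_C p_B) with p_i = (n_i/n_T)·P.
At X = 0.848: the mole-fraction product g(X) = Π y_i^ν_i = 42.28. Since K_p = g(X)·P^{-1}, P = (g/K_p)^(1/1) = (42.28/6.33)^(1/1) = 6.68 bar.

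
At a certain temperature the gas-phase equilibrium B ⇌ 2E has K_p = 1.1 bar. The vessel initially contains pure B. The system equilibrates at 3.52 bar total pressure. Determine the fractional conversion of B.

Take 1 mol B as basis and let X be its fractional conversion, so ξ = X.
Species balance: n_B = 1 − X; n_E = 2X.
Summing: n_T = 1 + X.
y_i = n_i/n_T, p_i = y_i·P. K_p = p_E^2 / (p_B).
Substituting and setting equal to 1.1 bar gives a polynomial in X; the root in (0,1) is X = 0.269.

X = 0.269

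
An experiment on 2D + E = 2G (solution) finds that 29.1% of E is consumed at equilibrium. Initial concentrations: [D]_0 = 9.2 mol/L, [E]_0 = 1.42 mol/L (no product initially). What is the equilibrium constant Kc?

Let X = conversion of E.
Concentrations: [D] = 9.2 − 2.84X; [E] = 1.42 − 1.42X; [G] = 2.84X.
At X = 0.291: [D] = 8.37, [E] = 1.01, [G] = 0.826.
Kc = [G]^2 / ([D]^2 [E]) = 0.00968 L/mol.

Kc = 0.00968 L/mol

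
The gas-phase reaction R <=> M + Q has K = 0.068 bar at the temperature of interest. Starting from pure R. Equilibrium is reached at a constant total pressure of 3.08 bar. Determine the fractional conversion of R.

Take 1 mol R as basis and let X be its fractional conversion, so ξ = X.
Moles: n_R = 1 − X; n_M = X; n_Q = X.
n_T = Σnᵢ = 1 + X.
With p_i = (n_i/n_T)P, K = p_M p_Q / (p_R).
Setting this equal to 0.068 bar and taking the physical root (0 < X < 1) gives X = 0.147.

X = 0.147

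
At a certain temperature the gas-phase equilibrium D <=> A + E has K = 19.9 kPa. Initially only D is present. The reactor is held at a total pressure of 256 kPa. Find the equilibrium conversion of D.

X = 0.269

Basis: 1 mol D initially; let X = conversion of D. Extent ξ = X.
Species balance: n_D = 1 − X; n_A = X; n_E = X.
Summing: n_T = 1 + X.
y_i = n_i/n_T, p_i = y_i·P. K = p_A p_E / (p_D).
This yields a degree-2 equation in X; solving on (0,1), X = 0.269.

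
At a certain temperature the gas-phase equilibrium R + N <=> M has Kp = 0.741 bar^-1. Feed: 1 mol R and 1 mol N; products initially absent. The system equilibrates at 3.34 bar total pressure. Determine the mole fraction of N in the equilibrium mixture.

Take 1 mol R as basis and let X be its fractional conversion, so ξ = X.
At extent ξ: n_R = 1 − X; n_N = 1 − X; n_M = X.
n_T = Σnᵢ = 2 − X.
y_i = n_i/n_T, p_i = y_i·P. Kp = p_M / (p_R p_N).
Substituting and setting equal to 0.741 bar^-1 gives a polynomial in X; the root in (0,1) is X = 0.464.
Then n_N = 0.536, n_T = 1.54, so y_N = 0.349.

y_N = 0.349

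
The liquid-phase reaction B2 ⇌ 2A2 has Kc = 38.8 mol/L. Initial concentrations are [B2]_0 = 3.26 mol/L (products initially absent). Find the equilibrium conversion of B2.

Let X = conversion of B2; extent ξ = 3.26·X mol/L.
Concentrations: [B2] = 3.26 − 3.26X; [A2] = 6.52X.
Kc = [A2]^2 / ([B2]).
Equating to 38.8 mol/L: the physical root is X = 0.790.

X = 0.790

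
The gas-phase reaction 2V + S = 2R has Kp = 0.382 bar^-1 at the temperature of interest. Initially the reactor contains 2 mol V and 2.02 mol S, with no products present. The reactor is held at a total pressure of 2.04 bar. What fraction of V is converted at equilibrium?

X = 0.372

Basis: 2 mol V initially; let X = conversion of V. Extent ξ = X.
Mole table: n_V = 2 − 2X; n_S = 2.02 − X; n_R = 2X.
Summing: n_T = 4.02 − X.
With p_i = (n_i/n_T)P, Kp = p_R^2 / (p_V^2 p_S).
Substituting and setting equal to 0.382 bar^-1 gives a polynomial in X; the root in (0,1) is X = 0.372.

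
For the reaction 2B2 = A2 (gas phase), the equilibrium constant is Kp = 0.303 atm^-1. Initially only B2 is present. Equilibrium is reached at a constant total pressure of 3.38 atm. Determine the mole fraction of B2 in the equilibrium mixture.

Let X = conversion of B2 (basis 1 mol B2); extent of reaction ξ = 0.5X.
Species balance: n_B2 = 1 − X; n_A2 = 0.5X.
n_T = Σnᵢ = 1 − 0.5X.
Mole fractions y_i = n_i/n_T; Kp = p_A2 / (p_B2^2) with p_i = y_i·P.
This yields a degree-2 equation in X; solving on (0,1), X = 0.557.
Then n_B2 = 0.443, n_T = 0.721, so y_B2 = 0.614.

y_B2 = 0.614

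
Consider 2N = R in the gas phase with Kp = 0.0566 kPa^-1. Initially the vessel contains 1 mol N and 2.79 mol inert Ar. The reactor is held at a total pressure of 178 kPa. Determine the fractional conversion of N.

X = 0.663

Basis: 1 mol N initially; let X = conversion of N. Extent ξ = 0.5X.
At extent ξ: n_N = 1 − X; n_R = 0.5X; n_I = 2.79 (inert).
Summing: n_T = 3.79 − 0.5X.
Mole fractions y_i = n_i/n_T; Kp = p_R / (p_N^2) with p_i = y_i·P.
Substituting and setting equal to 0.0566 kPa^-1 gives a polynomial in X; the root in (0,1) is X = 0.663.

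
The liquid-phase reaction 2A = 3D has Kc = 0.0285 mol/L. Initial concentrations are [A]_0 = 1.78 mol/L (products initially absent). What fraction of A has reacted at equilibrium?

X = 0.151

Let X = conversion of A; extent ξ = 1.78X/2 mol/L.
Concentrations: [A] = 1.78 − 1.78X; [D] = 2.67X.
Kc = [D]^3 / ([A]^2).
Solving Kc = 0.0285 for X ∈ (0,1): X = 0.151.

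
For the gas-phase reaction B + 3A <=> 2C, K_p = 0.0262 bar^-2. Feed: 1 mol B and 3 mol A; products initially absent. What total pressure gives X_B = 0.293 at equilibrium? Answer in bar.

P = 4.76 bar

Let X = conversion of B (basis 1 mol B); extent of reaction ξ = X.
Moles: n_B = 1 − X; n_A = 3 − 3X; n_C = 2X.
Summing: n_T = 4 − 2X.
K_p = p_C^2 / (p_B p_A^3) with p_i = (n_i/n_T)·P.
At X = 0.293: the mole-fraction product g(X) = Π y_i^ν_i = 0.5933. Since K_p = g(X)·P^{-2}, P = (g/K_p)^(1/2) = (0.5933/0.0262)^(1/2) = 4.76 bar.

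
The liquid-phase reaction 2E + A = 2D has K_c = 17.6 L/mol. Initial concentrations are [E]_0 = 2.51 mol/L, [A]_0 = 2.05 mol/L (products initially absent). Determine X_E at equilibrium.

Let X = conversion of E; extent ξ = 2.51X/2 mol/L.
Concentrations: [E] = 2.51 − 2.51X; [A] = 2.05 − 1.25X; [D] = 2.51X.
K_c = [D]^2 / ([E]^2 [A]).
Setting equal to 17.6 and solving for X on (0,1) gives X = 0.810.

X = 0.810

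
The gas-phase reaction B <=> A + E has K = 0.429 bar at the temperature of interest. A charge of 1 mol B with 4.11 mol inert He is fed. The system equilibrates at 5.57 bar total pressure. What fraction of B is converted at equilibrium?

Let X = conversion of B (basis 1 mol B); extent of reaction ξ = X.
At extent ξ: n_B = 1 − X; n_A = X; n_E = X; n_I = 4.11 (inert).
n_T = Σnᵢ = 5.11 + X.
y_i = n_i/n_T, p_i = y_i·P. K = p_A p_E / (p_B).
Setting this equal to 0.429 bar and taking the physical root (0 < X < 1) gives X = 0.475.

X = 0.475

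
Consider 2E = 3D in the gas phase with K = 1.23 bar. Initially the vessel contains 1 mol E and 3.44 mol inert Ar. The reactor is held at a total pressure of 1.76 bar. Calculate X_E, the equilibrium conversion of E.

X = 0.568

Basis: 1 mol E initially; let X = conversion of E. Extent ξ = 0.5X.
Mole table: n_E = 1 − X; n_D = 1.5X; n_I = 3.44 (inert).
Summing: n_T = 4.44 + 0.5X.
y_i = n_i/n_T, p_i = y_i·P. K = p_D^3 / (p_E^2).
This yields a degree-3 equation in X; solving on (0,1), X = 0.568.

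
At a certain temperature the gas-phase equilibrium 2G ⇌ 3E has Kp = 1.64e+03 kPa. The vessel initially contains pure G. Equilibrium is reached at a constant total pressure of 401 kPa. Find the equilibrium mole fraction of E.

Basis: 1 mol G initially; let X = conversion of G. Extent ξ = 0.5X.
Species balance: n_G = 1 − X; n_E = 1.5X.
Total moles n_T = 1 + 0.5X.
Mole fractions y_i = n_i/n_T; Kp = p_E^3 / (p_G^2) with p_i = y_i·P.
Substituting and setting equal to 1.64e+03 kPa gives a polynomial in X; the root in (0,1) is X = 0.616.
Then n_E = 0.924, n_T = 1.31, so y_E = 0.706.

y_E = 0.706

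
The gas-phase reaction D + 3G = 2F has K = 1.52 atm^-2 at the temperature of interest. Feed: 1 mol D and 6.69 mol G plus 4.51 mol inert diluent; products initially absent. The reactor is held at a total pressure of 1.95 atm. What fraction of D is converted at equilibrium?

Take 1 mol D as basis and let X be its fractional conversion, so ξ = X.
Moles: n_D = 1 − X; n_G = 6.69 − 3X; n_F = 2X; n_I = 4.51 (inert).
Total moles n_T = 12.2 − 2X.
y_i = n_i/n_T, p_i = y_i·P. K = p_F^2 / (p_D p_G^3).
Substituting and setting equal to 1.52 atm^-2 gives a polynomial in X; the root in (0,1) is X = 0.659.

X = 0.659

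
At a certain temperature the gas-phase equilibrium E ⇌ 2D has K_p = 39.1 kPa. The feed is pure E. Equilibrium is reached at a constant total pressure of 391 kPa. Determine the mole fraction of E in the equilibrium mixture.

y_E = 0.730

Let X = conversion of E (basis 1 mol E); extent of reaction ξ = X.
Species balance: n_E = 1 − X; n_D = 2X.
Total moles n_T = 1 + X.
y_i = n_i/n_T, p_i = y_i·P. K_p = p_D^2 / (p_E).
This yields a degree-2 equation in X; solving on (0,1), X = 0.156.
Then n_E = 0.844, n_T = 1.16, so y_E = 0.730.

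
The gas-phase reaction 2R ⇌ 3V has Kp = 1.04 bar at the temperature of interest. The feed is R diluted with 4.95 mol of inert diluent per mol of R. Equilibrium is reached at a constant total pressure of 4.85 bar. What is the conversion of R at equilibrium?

X = 0.476

Basis: 1 mol R initially; let X = conversion of R. Extent ξ = 0.5X.
Species balance: n_R = 1 − X; n_V = 1.5X; n_I = 4.95 (inert).
Total moles n_T = 5.95 + 0.5X.
Mole fractions y_i = n_i/n_T; Kp = p_V^3 / (p_R^2) with p_i = y_i·P.
Setting this equal to 1.04 bar and taking the physical root (0 < X < 1) gives X = 0.476.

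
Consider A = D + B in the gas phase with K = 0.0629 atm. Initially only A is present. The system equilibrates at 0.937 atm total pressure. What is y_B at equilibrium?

y_B = 0.201

Let X = conversion of A (basis 1 mol A); extent of reaction ξ = X.
Moles: n_A = 1 − X; n_D = X; n_B = X.
Summing: n_T = 1 + X.
y_i = n_i/n_T, p_i = y_i·P. K = p_D p_B / (p_A).
Equating to 0.0629 atm and solving on 0 < X < 1: X = 0.251.
Then n_B = 0.251, n_T = 1.25, so y_B = 0.201.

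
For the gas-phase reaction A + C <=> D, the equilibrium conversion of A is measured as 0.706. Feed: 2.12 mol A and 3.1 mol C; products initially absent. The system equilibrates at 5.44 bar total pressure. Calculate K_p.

Take 2.12 mol A as basis and let X be its fractional conversion, so ξ = 2.12X.
Mole table: n_A = 2.12 − 2.12X; n_C = 3.1 − 2.12X; n_D = 2.12X.
n_T = Σnᵢ = 5.22 − 2.12X.
At X = 0.706: n_A = 0.623, n_C = 1.6, n_D = 1.5, n_T = 3.72.
p_i = (n_i/n_T)·P. K_p = p_D / (p_A p_C) = 1.03 bar^-1.

K_p = 1.03 bar^-1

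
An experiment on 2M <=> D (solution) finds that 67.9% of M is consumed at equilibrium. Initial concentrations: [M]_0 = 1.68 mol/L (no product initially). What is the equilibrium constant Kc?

Let X = conversion of M.
Concentrations: [M] = 1.68 − 1.68X; [D] = 0.84X.
At X = 0.679: [M] = 0.539, [D] = 0.57.
Kc = [D] / ([M]^2) = 1.96 L/mol.

Kc = 1.96 L/mol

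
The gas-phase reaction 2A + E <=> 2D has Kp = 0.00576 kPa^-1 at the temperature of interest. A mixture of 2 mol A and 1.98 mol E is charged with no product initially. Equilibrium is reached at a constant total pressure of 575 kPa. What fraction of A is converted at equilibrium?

X = 0.541

Basis: 2 mol A initially; let X = conversion of A. Extent ξ = X.
At extent ξ: n_A = 2 − 2X; n_E = 1.98 − X; n_D = 2X.
Summing: n_T = 3.98 − X.
y_i = n_i/n_T, p_i = y_i·P. Kp = p_D^2 / (p_A^2 p_E).
Substituting and setting equal to 0.00576 kPa^-1 gives a polynomial in X; the root in (0,1) is X = 0.541.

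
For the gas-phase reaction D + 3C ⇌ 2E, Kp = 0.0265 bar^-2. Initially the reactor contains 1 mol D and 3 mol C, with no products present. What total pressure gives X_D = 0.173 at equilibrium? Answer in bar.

P = 2.19 bar

Basis: 1 mol D initially; let X = conversion of D. Extent ξ = X.
Mole table: n_D = 1 − X; n_C = 3 − 3X; n_E = 2X.
Summing: n_T = 4 − 2X.
Kp = p_E^2 / (p_D p_C^3) with p_i = (n_i/n_T)·P.
At X = 0.173: the mole-fraction product g(X) = Π y_i^ν_i = 0.1266. Since Kp = g(X)·P^{-2}, P = (g/Kp)^(1/2) = (0.1266/0.0265)^(1/2) = 2.19 bar.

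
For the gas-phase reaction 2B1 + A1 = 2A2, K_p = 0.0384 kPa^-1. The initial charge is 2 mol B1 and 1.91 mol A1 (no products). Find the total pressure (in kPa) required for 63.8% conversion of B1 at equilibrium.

P = 208 kPa

Take 2 mol B1 as basis and let X be its fractional conversion, so ξ = X.
Mole table: n_B1 = 2 − 2X; n_A1 = 1.91 − X; n_A2 = 2X.
n_T = Σnᵢ = 3.91 − X.
K_p = p_A2^2 / (p_B1^2 p_A1) with p_i = (n_i/n_T)·P.
At X = 0.638: the mole-fraction product g(X) = Π y_i^ν_i = 7.99. Since K_p = g(X)·P^{-1}, P = (g/K_p)^(1/1) = (7.99/0.0384)^(1/1) = 208 kPa.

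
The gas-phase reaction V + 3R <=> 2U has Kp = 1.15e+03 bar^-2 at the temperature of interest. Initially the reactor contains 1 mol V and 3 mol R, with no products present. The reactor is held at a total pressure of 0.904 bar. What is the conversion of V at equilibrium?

X = 0.843

Take 1 mol V as basis and let X be its fractional conversion, so ξ = X.
At extent ξ: n_V = 1 − X; n_R = 3 − 3X; n_U = 2X.
Summing: n_T = 4 − 2X.
y_i = n_i/n_T, p_i = y_i·P. Kp = p_U^2 / (p_V p_R^3).
Substituting and setting equal to 1.15e+03 bar^-2 gives a polynomial in X; the root in (0,1) is X = 0.843.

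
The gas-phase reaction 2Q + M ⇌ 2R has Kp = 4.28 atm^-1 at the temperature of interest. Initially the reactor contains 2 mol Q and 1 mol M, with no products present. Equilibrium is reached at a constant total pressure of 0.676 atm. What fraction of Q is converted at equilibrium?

X = 0.443

Basis: 2 mol Q initially; let X = conversion of Q. Extent ξ = X.
At extent ξ: n_Q = 2 − 2X; n_M = 1 − X; n_R = 2X.
Summing: n_T = 3 − X.
With p_i = (n_i/n_T)P, Kp = p_R^2 / (p_Q^2 p_M).
Setting this equal to 4.28 atm^-1 and taking the physical root (0 < X < 1) gives X = 0.443.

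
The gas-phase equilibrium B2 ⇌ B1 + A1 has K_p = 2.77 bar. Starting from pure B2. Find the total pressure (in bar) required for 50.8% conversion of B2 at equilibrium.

Let X = conversion of B2 (basis 1 mol B2); extent of reaction ξ = X.
Moles: n_B2 = 1 − X; n_B1 = X; n_A1 = X.
Total moles n_T = 1 + X.
K_p = p_B1 p_A1 / (p_B2) with p_i = (n_i/n_T)·P.
At X = 0.508: the mole-fraction product g(X) = Π y_i^ν_i = 0.3478. Since K_p = g(X)·P^{1}, P = (K_p/g)^(1/1) = (2.77/0.3478)^(1/1) = 7.96 bar.

P = 7.96 bar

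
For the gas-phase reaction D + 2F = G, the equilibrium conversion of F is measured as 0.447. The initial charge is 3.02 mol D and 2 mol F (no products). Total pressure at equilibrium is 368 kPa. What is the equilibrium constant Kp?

Let X = conversion of F (basis 2 mol F); extent of reaction ξ = X.
Species balance: n_D = 3.02 − X; n_F = 2 − 2X; n_G = X.
Summing: n_T = 5.02 − 2X.
At X = 0.447: n_D = 2.57, n_F = 1.11, n_G = 0.447, n_T = 4.13.
p_i = (n_i/n_T)·P. Kp = p_G / (p_D p_F^2) = 1.79e-05 kPa^-2.

Kp = 1.79e-05 kPa^-2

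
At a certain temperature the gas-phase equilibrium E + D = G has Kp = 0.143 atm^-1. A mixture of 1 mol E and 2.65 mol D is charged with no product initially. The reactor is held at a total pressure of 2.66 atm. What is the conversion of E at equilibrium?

Basis: 1 mol E initially; let X = conversion of E. Extent ξ = X.
Species balance: n_E = 1 − X; n_D = 2.65 − X; n_G = X.
Total moles n_T = 3.65 − X.
Mole fractions y_i = n_i/n_T; Kp = p_G / (p_E p_D) with p_i = y_i·P.
Setting this equal to 0.143 atm^-1 and taking the physical root (0 < X < 1) gives X = 0.212.

X = 0.212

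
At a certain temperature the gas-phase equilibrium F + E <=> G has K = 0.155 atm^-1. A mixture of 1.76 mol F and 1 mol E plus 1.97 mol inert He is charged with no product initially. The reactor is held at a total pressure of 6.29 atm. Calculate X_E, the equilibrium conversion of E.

X = 0.248

Basis: 1 mol E initially; let X = conversion of E. Extent ξ = X.
Mole table: n_F = 1.76 − X; n_E = 1 − X; n_G = X; n_I = 1.97 (inert).
n_T = Σnᵢ = 4.73 − X.
y_i = n_i/n_T, p_i = y_i·P. K = p_G / (p_F p_E).
This yields a degree-2 equation in X; solving on (0,1), X = 0.248.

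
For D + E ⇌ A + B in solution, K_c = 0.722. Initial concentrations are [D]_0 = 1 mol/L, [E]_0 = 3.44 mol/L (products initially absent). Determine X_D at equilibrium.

X = 0.729

Let X = conversion of D; extent ξ = 1·X mol/L.
Concentrations: [D] = 1 − 1X; [E] = 3.44 − 1X; [A] = 1X; [B] = 1X.
K_c = [A] [B] / ([D] [E]).
This equals 0.722 at X = 0.729 (the root in 0 < X < 1).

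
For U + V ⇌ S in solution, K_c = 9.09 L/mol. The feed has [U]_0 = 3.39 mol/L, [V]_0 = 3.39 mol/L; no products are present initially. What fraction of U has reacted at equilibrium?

Let X = conversion of U; extent ξ = 3.39·X mol/L.
Concentrations: [U] = 3.39 − 3.39X; [V] = 3.39 − 3.39X; [S] = 3.39X.
K_c = [S] / ([U] [V]).
Setting equal to 9.09 and solving for X on (0,1) gives X = 0.835.

X = 0.835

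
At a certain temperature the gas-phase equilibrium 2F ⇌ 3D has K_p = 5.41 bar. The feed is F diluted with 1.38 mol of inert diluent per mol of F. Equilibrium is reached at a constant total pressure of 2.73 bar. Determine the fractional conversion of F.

Basis: 1 mol F initially; let X = conversion of F. Extent ξ = 0.5X.
Species balance: n_F = 1 − X; n_D = 1.5X; n_I = 1.38 (inert).
Total moles n_T = 2.38 + 0.5X.
Mole fractions y_i = n_i/n_T; K_p = p_D^3 / (p_F^2) with p_i = y_i·P.
Substituting and setting equal to 5.41 bar gives a polynomial in X; the root in (0,1) is X = 0.616.

X = 0.616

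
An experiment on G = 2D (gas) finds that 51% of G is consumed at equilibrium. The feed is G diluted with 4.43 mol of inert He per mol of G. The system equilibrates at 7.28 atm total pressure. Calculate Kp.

Let X = conversion of G (basis 1 mol G); extent of reaction ξ = X.
Moles: n_G = 1 − X; n_D = 2X; n_I = 4.43 (inert).
n_T = Σnᵢ = 5.43 + X.
At X = 0.51: n_G = 0.49, n_D = 1.02, n_T = 5.94.
p_i = (n_i/n_T)·P. Kp = p_D^2 / (p_G) = 2.6 atm.

Kp = 2.6 atm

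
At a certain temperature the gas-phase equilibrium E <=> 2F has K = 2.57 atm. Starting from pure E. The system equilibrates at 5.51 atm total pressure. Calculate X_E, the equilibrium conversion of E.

Let X = conversion of E (basis 1 mol E); extent of reaction ξ = X.
Moles: n_E = 1 − X; n_F = 2X.
Summing: n_T = 1 + X.
y_i = n_i/n_T, p_i = y_i·P. K = p_F^2 / (p_E).
Equating to 2.57 atm and solving on 0 < X < 1: X = 0.323.

X = 0.323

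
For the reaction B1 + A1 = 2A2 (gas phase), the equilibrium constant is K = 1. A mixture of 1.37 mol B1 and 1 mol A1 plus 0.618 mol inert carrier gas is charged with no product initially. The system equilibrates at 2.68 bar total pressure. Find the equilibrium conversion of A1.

X = 0.388

Let X = conversion of A1 (basis 1 mol A1); extent of reaction ξ = X.
Mole table: n_B1 = 1.37 − X; n_A1 = 1 − X; n_A2 = 2X; n_I = 0.618 (inert).
Since Δν = 0, n_T = 2.99 throughout.
Mole fractions y_i = n_i/n_T; K = p_A2^2 / (p_B1 p_A1) with p_i = y_i·P.
Substituting and setting equal to 1 gives a polynomial in X; the root in (0,1) is X = 0.388.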